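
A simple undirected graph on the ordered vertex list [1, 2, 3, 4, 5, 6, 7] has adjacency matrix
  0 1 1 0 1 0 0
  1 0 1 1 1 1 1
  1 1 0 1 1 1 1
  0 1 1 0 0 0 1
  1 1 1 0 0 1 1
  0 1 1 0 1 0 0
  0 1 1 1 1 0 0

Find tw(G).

A width-3 tree decomposition is:
Bags: B1 = {1, 2, 3, 5}  B2 = {2, 3, 5, 6}  B3 = {2, 3, 5, 7}  B4 = {2, 3, 4, 7}
Tree: B1–B2, B2–B3, B3–B4
Every bag has size at most 4, so the width is 4 − 1 = 3 and tw(G) ≤ 3. For the lower bound, the 4 vertices {2, 3, 4, 7} are pairwise adjacent, and any tree decomposition puts a clique entirely inside one bag — forcing width ≥ 3. Therefore the treewidth is 3.

3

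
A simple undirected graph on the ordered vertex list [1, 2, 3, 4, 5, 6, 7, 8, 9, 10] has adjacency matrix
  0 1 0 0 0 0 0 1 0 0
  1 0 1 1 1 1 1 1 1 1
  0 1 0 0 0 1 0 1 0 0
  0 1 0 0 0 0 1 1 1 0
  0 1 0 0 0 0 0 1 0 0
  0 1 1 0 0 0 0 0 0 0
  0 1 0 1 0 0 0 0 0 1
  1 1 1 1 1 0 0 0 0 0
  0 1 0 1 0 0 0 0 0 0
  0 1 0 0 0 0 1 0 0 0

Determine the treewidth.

2

A width-2 tree decomposition is:
Bags: B1 = {2, 3, 6}  B2 = {2, 3, 8}  B3 = {2, 4, 8}  B4 = {2, 4, 7}  B5 = {2, 5, 8}  B6 = {2, 4, 9}  B7 = {2, 7, 10}  B8 = {1, 2, 8}
Tree: B1–B2, B2–B3, B3–B4, B3–B5, B3–B6, B4–B7, B2–B8
Every bag has size at most 3, so the width is 3 − 1 = 2 and tw(G) ≤ 2. On the other hand G contains the 3-clique {2, 3, 6}. A clique must lie in a single bag of any decomposition, so no decomposition can have width below 2. The upper and lower bounds meet at 2, so that is the treewidth.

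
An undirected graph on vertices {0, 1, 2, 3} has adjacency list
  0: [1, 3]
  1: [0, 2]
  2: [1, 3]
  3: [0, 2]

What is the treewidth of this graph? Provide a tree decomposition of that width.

Each bag holds 3 vertices, so the decomposition has width 2, which upper-bounds the treewidth. Since 3–0–1–2–3 is a cycle in G, G is not acyclic. Forests are exactly the graphs of treewidth ≤ 1, so tw(G) ≥ 2. Hence tw(G) = 2 exactly.

Treewidth 2.
One optimal decomposition is:
Bags: B1 = {0, 1, 3}  B2 = {1, 2, 3}
Tree: B1–B2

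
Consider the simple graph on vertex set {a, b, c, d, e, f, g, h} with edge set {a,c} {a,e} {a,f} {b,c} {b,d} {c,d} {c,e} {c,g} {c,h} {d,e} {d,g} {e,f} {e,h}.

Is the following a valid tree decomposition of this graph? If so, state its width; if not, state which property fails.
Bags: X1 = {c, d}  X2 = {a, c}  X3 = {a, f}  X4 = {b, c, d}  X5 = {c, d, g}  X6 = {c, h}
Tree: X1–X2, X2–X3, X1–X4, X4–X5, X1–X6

A tree decomposition must satisfy three properties: every vertex lies in some bag; for every edge, both endpoints lie together in some bag; and for every vertex, the bags containing it form a connected subtree. Here vertex e appears in no bag, so the decomposition is invalid.

No — vertex e appears in no bag.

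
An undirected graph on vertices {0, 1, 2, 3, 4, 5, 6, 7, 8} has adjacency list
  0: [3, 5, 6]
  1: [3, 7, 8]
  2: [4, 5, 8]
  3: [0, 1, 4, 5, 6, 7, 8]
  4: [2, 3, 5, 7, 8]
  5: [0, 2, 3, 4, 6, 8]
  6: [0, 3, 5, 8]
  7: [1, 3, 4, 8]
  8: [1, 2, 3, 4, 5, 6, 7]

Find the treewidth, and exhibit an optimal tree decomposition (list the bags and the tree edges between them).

Treewidth 3.
Bags: B1 = {3, 5, 6, 8}  B2 = {3, 4, 5, 8}  B3 = {3, 4, 7, 8}  B4 = {1, 3, 7, 8}  B5 = {2, 4, 5, 8}  B6 = {0, 3, 5, 6}
Tree: B1–B2, B2–B3, B3–B4, B2–B5, B1–B6

The largest bag has 4 vertices, giving width 3; this decomposition certifies tw(G) ≤ 3. Conversely, {2, 4, 5, 8} is a clique of size 4, and the vertices of any clique must share a bag in every tree decomposition; so some bag has ≥ 4 vertices and tw(G) ≥ 3. The upper and lower bounds meet at 3, so that is the treewidth.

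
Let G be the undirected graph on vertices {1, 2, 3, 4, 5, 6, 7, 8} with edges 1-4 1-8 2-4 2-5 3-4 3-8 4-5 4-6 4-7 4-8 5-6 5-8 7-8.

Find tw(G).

A width-2 tree decomposition is:
Bags: B1 = {1, 4, 8}  B2 = {4, 5, 8}  B3 = {3, 4, 8}  B4 = {2, 4, 5}  B5 = {4, 7, 8}  B6 = {4, 5, 6}
Tree: B1–B2, B2–B3, B2–B4, B2–B5, B4–B6
The largest bag has 3 vertices, giving width 2; this decomposition certifies tw(G) ≤ 2. For the lower bound, the 3 vertices {1, 4, 8} are pairwise adjacent, and any tree decomposition puts a clique entirely inside one bag — forcing width ≥ 2. Therefore the treewidth is 2.

2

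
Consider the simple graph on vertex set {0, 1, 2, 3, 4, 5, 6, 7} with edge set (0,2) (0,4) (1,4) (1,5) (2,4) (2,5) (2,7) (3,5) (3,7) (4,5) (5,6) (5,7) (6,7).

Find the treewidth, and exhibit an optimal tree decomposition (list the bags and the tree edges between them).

Treewidth 2.
One optimal decomposition is:
Bags: B1 = {2, 4, 5}  B2 = {2, 5, 7}  B3 = {1, 4, 5}  B4 = {5, 6, 7}  B5 = {3, 5, 7}  B6 = {0, 2, 4}
Tree: B1–B2, B1–B3, B2–B4, B4–B5, B1–B6

Each bag holds 3 vertices, so the decomposition has width 2, which upper-bounds the treewidth. For the lower bound, the 3 vertices {0, 2, 4} are pairwise adjacent, and any tree decomposition puts a clique entirely inside one bag — forcing width ≥ 2. Hence tw(G) = 2 exactly.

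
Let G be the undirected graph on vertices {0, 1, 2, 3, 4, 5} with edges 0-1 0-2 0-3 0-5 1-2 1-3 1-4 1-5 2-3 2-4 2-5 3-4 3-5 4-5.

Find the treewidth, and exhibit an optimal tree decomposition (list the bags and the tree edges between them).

Each bag holds 5 vertices, so the decomposition has width 4, which upper-bounds the treewidth. On the other hand G contains the 5-clique {0, 1, 2, 3, 5}. A clique must lie in a single bag of any decomposition, so no decomposition can have width below 4. The upper and lower bounds meet at 4, so that is the treewidth.

Treewidth 4.
One such decomposition:
Bags: B1 = {1, 2, 3, 4, 5}  B2 = {0, 1, 2, 3, 5}
Tree: B1–B2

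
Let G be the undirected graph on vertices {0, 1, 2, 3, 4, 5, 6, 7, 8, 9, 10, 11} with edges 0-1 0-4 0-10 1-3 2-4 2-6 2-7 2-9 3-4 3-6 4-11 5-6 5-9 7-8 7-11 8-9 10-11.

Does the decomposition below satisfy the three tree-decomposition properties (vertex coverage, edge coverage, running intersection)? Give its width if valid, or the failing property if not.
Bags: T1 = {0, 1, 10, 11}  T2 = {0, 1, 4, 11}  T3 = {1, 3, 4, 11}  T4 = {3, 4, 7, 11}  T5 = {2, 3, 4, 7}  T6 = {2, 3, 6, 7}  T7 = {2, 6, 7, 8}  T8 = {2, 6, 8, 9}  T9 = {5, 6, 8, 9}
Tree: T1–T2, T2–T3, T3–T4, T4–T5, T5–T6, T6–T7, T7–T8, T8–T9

Vertex coverage: the bags together contain {0, 1, 2, 3, 4, 5, 6, 7, 8, 9, 10, 11}, the full vertex set. Edge coverage: each edge of G has both endpoints in at least one bag. Running intersection: for every vertex, the bags containing it form a connected subtree. All three properties hold, so this is a valid tree decomposition of width max|bag| − 1 = 3, and hence tw(G) ≤ 3.

Yes; width 3.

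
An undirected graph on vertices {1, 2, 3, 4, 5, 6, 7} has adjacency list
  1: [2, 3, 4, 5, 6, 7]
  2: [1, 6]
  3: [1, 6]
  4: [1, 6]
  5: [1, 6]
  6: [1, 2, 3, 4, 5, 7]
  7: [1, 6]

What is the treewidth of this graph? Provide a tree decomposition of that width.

The largest bag has 3 vertices, giving width 2; this decomposition certifies tw(G) ≤ 2. On the other hand G contains the 3-clique {1, 2, 6}. A clique must lie in a single bag of any decomposition, so no decomposition can have width below 2. The upper and lower bounds meet at 2, so that is the treewidth.

Treewidth 2.
One such decomposition:
Bags: B1 = {1, 4, 6}  B2 = {1, 3, 6}  B3 = {1, 6, 7}  B4 = {1, 5, 6}  B5 = {1, 2, 6}
Tree: B1–B2, B2–B3, B2–B4, B2–B5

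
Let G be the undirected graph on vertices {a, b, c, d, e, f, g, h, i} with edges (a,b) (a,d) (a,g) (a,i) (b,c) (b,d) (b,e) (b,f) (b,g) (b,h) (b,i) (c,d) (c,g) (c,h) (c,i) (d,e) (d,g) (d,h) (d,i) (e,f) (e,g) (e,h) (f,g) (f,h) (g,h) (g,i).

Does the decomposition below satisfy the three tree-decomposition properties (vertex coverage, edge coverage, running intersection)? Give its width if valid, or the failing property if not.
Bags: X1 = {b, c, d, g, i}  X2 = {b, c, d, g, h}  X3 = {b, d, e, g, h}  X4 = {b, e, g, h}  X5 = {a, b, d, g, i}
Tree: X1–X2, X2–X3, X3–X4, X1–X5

A tree decomposition must satisfy three properties: every vertex lies in some bag; for every edge, both endpoints lie together in some bag; and for every vertex, the bags containing it form a connected subtree. Here vertex f appears in no bag, so the decomposition is invalid.

No — vertex f appears in no bag.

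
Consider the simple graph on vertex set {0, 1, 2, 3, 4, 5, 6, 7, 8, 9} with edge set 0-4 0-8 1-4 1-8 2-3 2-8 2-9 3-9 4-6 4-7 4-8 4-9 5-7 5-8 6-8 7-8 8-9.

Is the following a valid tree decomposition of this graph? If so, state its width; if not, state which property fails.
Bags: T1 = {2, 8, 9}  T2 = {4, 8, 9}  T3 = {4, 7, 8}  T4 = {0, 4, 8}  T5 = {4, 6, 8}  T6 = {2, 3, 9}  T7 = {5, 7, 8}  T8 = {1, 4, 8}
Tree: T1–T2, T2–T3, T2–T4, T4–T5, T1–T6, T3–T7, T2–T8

Yes; width 2.

Vertex coverage: the bags together contain {0, 1, 2, 3, 4, 5, 6, 7, 8, 9}, the full vertex set. Edge coverage: each edge of G has both endpoints in at least one bag. Running intersection: for every vertex, the bags containing it form a connected subtree. All three properties hold, so this is a valid tree decomposition of width max|bag| − 1 = 2, and hence tw(G) ≤ 2.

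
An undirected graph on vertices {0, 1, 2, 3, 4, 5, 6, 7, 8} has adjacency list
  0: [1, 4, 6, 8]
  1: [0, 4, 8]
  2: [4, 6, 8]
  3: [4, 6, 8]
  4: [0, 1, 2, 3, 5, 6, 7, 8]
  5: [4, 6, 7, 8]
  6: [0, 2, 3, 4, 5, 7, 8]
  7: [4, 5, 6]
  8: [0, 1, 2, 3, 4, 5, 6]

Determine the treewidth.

3

A width-3 tree decomposition is:
Bags: B1 = {2, 4, 6, 8}  B2 = {0, 4, 6, 8}  B3 = {0, 1, 4, 8}  B4 = {4, 5, 6, 8}  B5 = {3, 4, 6, 8}  B6 = {4, 5, 6, 7}
Tree: B1–B2, B2–B3, B2–B4, B4–B5, B4–B6
Every bag has size at most 4, so the width is 4 − 1 = 3 and tw(G) ≤ 3. Conversely, {0, 1, 4, 8} is a clique of size 4, and the vertices of any clique must share a bag in every tree decomposition; so some bag has ≥ 4 vertices and tw(G) ≥ 3. Hence tw(G) = 3 exactly.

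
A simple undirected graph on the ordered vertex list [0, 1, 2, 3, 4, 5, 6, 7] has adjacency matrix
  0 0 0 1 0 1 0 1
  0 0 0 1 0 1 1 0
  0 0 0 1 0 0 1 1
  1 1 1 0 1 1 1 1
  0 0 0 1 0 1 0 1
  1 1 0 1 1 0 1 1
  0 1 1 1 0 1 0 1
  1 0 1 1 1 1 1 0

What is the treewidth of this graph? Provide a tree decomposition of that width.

Treewidth 3.
One optimal decomposition is:
Bags: B1 = {2, 3, 6, 7}  B2 = {3, 5, 6, 7}  B3 = {3, 4, 5, 7}  B4 = {0, 3, 5, 7}  B5 = {1, 3, 5, 6}
Tree: B1–B2, B2–B3, B3–B4, B2–B5

Every bag has size at most 4, so the width is 4 − 1 = 3 and tw(G) ≤ 3. On the other hand G contains the 4-clique {2, 3, 6, 7}. A clique must lie in a single bag of any decomposition, so no decomposition can have width below 3. Therefore the treewidth is 3.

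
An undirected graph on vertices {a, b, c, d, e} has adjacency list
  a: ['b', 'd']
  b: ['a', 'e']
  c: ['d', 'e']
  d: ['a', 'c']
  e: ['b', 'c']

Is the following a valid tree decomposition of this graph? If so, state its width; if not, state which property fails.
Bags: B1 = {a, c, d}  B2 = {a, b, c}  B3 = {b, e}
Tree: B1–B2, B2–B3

No — edge (c,e) lies in no bag.

A tree decomposition must satisfy three properties: every vertex lies in some bag; for every edge, both endpoints lie together in some bag; and for every vertex, the bags containing it form a connected subtree. Here edge (c,e) lies in no bag, so the decomposition is invalid.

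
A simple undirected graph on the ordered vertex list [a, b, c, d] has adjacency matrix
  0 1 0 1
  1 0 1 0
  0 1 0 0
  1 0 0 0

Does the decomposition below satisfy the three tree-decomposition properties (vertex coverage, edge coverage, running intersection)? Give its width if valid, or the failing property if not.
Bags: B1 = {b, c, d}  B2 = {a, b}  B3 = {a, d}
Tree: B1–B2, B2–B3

No — bags containing vertex d are not connected in the tree.

A tree decomposition must satisfy three properties: every vertex lies in some bag; for every edge, both endpoints lie together in some bag; and for every vertex, the bags containing it form a connected subtree. Here bags containing vertex d are not connected in the tree, so the decomposition is invalid.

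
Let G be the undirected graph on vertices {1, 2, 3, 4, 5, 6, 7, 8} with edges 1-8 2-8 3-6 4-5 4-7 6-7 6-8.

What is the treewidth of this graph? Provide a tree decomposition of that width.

Treewidth 1.
One such decomposition:
Bags: B1 = {6, 8}  B2 = {6, 7}  B3 = {3, 6}  B4 = {2, 8}  B5 = {4, 7}  B6 = {4, 5}  B7 = {1, 8}
Tree: B1–B2, B1–B3, B1–B4, B2–B5, B5–B6, B1–B7

The largest bag has 2 vertices, giving width 1; this decomposition certifies tw(G) ≤ 1. G has an edge, so its treewidth is at least 1. The upper and lower bounds meet at 1, so that is the treewidth.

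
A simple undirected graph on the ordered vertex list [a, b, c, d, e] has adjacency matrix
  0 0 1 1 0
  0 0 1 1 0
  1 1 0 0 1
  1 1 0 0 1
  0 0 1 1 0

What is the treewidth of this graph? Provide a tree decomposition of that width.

Every bag has size at most 3, so the width is 3 − 1 = 2 and tw(G) ≤ 2. For the lower bound, G contains the cycle a–d–e–c–a, so G is not a forest; only forests have treewidth ≤ 1, hence tw(G) ≥ 2. The upper and lower bounds meet at 2, so that is the treewidth.

Treewidth 2.
One such decomposition:
Bags: B1 = {a, c, d}  B2 = {c, d, e}  B3 = {b, c, d}
Tree: B1–B2, B2–B3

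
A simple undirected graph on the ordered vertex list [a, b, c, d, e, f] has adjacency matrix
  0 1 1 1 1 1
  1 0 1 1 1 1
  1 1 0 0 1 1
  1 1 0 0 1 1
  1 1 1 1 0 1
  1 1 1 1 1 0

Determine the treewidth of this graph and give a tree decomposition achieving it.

Every bag has size at most 5, so the width is 5 − 1 = 4 and tw(G) ≤ 4. Conversely, {a, b, d, e, f} is a clique of size 5, and the vertices of any clique must share a bag in every tree decomposition; so some bag has ≥ 5 vertices and tw(G) ≥ 4. Therefore the treewidth is 4.

Treewidth 4.
Bags: B1 = {a, b, c, e, f}  B2 = {a, b, d, e, f}
Tree: B1–B2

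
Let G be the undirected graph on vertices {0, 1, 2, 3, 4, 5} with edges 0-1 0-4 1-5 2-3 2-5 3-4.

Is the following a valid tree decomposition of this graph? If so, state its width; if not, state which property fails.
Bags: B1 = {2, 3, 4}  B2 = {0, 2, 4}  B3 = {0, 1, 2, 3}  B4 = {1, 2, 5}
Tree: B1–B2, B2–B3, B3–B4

No — bags containing vertex 3 are not connected in the tree.

A tree decomposition must satisfy three properties: every vertex lies in some bag; for every edge, both endpoints lie together in some bag; and for every vertex, the bags containing it form a connected subtree. Here bags containing vertex 3 are not connected in the tree, so the decomposition is invalid.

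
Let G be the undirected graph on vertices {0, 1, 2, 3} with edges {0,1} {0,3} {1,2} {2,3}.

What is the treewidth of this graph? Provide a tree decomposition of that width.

The largest bag has 3 vertices, giving width 2; this decomposition certifies tw(G) ≤ 2. Since 0–3–2–1–0 is a cycle in G, G is not acyclic. Forests are exactly the graphs of treewidth ≤ 1, so tw(G) ≥ 2. Combining the bounds, tw(G) = 2.

Treewidth 2.
One such decomposition:
Bags: B1 = {0, 2, 3}  B2 = {0, 1, 2}
Tree: B1–B2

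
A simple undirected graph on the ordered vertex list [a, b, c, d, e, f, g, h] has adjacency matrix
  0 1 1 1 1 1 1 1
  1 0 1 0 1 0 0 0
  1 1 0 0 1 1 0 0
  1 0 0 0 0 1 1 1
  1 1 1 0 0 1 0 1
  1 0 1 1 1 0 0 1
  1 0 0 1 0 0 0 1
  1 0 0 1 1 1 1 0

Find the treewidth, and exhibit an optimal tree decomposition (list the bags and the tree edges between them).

Treewidth 3.
One optimal decomposition is:
Bags: B1 = {a, d, g, h}  B2 = {a, d, f, h}  B3 = {a, e, f, h}  B4 = {a, c, e, f}  B5 = {a, b, c, e}
Tree: B1–B2, B2–B3, B3–B4, B4–B5

The largest bag has 4 vertices, giving width 3; this decomposition certifies tw(G) ≤ 3. On the other hand G contains the 4-clique {a, d, g, h}. A clique must lie in a single bag of any decomposition, so no decomposition can have width below 3. Therefore the treewidth is 3.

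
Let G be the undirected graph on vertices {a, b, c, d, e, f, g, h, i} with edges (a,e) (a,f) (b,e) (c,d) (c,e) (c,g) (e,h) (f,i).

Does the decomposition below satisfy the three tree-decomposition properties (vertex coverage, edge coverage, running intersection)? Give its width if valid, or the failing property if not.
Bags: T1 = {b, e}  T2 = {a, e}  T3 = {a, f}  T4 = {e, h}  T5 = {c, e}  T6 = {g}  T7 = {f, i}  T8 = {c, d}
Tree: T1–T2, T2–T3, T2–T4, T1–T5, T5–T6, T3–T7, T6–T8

No — edge (c,g) lies in no bag.

A tree decomposition must satisfy three properties: every vertex lies in some bag; for every edge, both endpoints lie together in some bag; and for every vertex, the bags containing it form a connected subtree. Here edge (c,g) lies in no bag, so the decomposition is invalid.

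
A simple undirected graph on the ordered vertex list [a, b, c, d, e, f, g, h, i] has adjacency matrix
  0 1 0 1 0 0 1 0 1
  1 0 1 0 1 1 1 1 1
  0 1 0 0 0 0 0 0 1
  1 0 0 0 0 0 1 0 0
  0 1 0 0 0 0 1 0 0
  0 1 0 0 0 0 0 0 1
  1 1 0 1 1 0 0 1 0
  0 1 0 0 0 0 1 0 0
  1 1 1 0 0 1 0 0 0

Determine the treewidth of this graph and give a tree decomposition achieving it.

Treewidth 2.
Bags: B1 = {a, b, i}  B2 = {a, b, g}  B3 = {b, c, i}  B4 = {b, f, i}  B5 = {b, g, h}  B6 = {b, e, g}  B7 = {a, d, g}
Tree: B1–B2, B1–B3, B1–B4, B2–B5, B2–B6, B2–B7

Every bag has size at most 3, so the width is 3 − 1 = 2 and tw(G) ≤ 2. Conversely, {a, d, g} is a clique of size 3, and the vertices of any clique must share a bag in every tree decomposition; so some bag has ≥ 3 vertices and tw(G) ≥ 2. Therefore the treewidth is 2.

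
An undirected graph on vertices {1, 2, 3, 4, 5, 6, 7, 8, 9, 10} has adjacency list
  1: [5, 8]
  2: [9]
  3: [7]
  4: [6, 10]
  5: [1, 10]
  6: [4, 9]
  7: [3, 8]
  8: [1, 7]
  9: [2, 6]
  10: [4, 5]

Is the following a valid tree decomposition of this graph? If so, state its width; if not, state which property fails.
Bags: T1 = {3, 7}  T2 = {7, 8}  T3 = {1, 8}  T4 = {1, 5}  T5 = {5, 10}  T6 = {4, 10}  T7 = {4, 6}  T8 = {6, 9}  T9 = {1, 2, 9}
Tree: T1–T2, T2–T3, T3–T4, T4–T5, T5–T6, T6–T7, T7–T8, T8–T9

No — bags containing vertex 1 are not connected in the tree.

A tree decomposition must satisfy three properties: every vertex lies in some bag; for every edge, both endpoints lie together in some bag; and for every vertex, the bags containing it form a connected subtree. Here bags containing vertex 1 are not connected in the tree, so the decomposition is invalid.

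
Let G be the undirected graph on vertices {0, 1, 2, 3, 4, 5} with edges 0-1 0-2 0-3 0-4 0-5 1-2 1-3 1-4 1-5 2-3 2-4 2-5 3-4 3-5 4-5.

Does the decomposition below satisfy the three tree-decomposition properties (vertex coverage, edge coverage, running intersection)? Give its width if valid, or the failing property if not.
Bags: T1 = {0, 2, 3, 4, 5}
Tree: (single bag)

No — vertex 1 appears in no bag.

A tree decomposition must satisfy three properties: every vertex lies in some bag; for every edge, both endpoints lie together in some bag; and for every vertex, the bags containing it form a connected subtree. Here vertex 1 appears in no bag, so the decomposition is invalid.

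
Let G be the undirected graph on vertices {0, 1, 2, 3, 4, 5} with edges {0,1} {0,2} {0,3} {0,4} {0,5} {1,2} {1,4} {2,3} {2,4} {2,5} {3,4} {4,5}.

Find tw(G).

A width-3 tree decomposition is:
Bags: B1 = {0, 2, 3, 4}  B2 = {0, 2, 4, 5}  B3 = {0, 1, 2, 4}
Tree: B1–B2, B2–B3
Each bag holds 4 vertices, so the decomposition has width 3, which upper-bounds the treewidth. Conversely, {0, 1, 2, 4} is a clique of size 4, and the vertices of any clique must share a bag in every tree decomposition; so some bag has ≥ 4 vertices and tw(G) ≥ 3. Combining the bounds, tw(G) = 3.

3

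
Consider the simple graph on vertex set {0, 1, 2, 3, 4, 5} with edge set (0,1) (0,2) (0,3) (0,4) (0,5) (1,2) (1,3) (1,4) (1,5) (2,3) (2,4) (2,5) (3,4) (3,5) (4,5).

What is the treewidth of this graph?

A width-5 tree decomposition is:
Bags: B1 = {0, 1, 2, 3, 4, 5}
Tree: (single bag)
With just one bag of size 6, the width is 6 − 1 = 5, so tw(G) ≤ 5. On the other hand G contains the 6-clique {0, 1, 2, 3, 4, 5}. A clique must lie in a single bag of any decomposition, so no decomposition can have width below 5. Combining the bounds, tw(G) = 5.

5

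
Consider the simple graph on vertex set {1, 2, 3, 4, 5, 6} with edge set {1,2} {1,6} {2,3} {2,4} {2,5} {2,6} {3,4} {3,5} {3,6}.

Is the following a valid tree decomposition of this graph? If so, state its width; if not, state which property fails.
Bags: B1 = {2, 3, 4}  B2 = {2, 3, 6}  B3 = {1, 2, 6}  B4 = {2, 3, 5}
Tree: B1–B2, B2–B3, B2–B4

Yes; width 2.

Checking the three conditions: (i) the bags cover all of {1, 2, 3, 4, 5, 6}; (ii) for each edge, some bag contains both endpoints; (iii) the bags containing any fixed vertex form a subtree. All hold, so the decomposition is valid with width 3 − 1 = 2.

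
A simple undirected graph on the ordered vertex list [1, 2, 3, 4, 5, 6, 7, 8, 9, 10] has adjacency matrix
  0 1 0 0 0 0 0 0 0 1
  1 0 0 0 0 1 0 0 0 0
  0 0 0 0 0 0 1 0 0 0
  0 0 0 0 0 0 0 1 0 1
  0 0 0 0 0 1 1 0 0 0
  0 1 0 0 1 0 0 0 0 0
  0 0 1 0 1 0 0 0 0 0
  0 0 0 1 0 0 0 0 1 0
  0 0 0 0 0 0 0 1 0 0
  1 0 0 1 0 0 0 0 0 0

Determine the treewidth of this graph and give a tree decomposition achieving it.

Every bag has size at most 2, so the width is 2 − 1 = 1 and tw(G) ≤ 1. G has an edge, so its treewidth is at least 1. Combining the bounds, tw(G) = 1.

Treewidth 1.
One such decomposition:
Bags: B1 = {8, 9}  B2 = {4, 8}  B3 = {4, 10}  B4 = {1, 10}  B5 = {1, 2}  B6 = {2, 6}  B7 = {5, 6}  B8 = {5, 7}  B9 = {3, 7}
Tree: B1–B2, B2–B3, B3–B4, B4–B5, B5–B6, B6–B7, B7–B8, B8–B9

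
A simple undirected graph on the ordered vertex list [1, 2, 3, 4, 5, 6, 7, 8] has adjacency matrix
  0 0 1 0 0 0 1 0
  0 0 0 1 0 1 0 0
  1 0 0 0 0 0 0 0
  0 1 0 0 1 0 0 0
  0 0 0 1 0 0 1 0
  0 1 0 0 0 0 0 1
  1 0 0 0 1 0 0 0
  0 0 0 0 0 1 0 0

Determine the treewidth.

A width-1 tree decomposition is:
Bags: B1 = {1, 3}  B2 = {1, 7}  B3 = {5, 7}  B4 = {4, 5}  B5 = {2, 4}  B6 = {2, 6}  B7 = {6, 8}
Tree: B1–B2, B2–B3, B3–B4, B4–B5, B5–B6, B6–B7
Every bag has size at most 2, so the width is 2 − 1 = 1 and tw(G) ≤ 1. Any graph with an edge has treewidth ≥ 1, and G has the edge 3–1. The upper and lower bounds meet at 1, so that is the treewidth.

1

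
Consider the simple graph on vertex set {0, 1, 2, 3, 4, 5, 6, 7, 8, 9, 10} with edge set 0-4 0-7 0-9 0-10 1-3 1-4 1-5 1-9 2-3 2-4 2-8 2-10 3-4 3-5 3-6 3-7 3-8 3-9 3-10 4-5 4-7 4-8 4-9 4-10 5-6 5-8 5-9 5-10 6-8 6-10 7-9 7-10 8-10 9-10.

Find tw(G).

4

A width-4 tree decomposition is:
Bags: B1 = {3, 4, 5, 9, 10}  B2 = {3, 4, 5, 8, 10}  B3 = {3, 4, 7, 9, 10}  B4 = {2, 3, 4, 8, 10}  B5 = {1, 3, 4, 5, 9}  B6 = {0, 4, 7, 9, 10}  B7 = {3, 5, 6, 8, 10}
Tree: B1–B2, B1–B3, B2–B4, B1–B5, B3–B6, B2–B7
Every bag has size at most 5, so the width is 5 − 1 = 4 and tw(G) ≤ 4. For the lower bound, the 5 vertices {0, 4, 7, 9, 10} are pairwise adjacent, and any tree decomposition puts a clique entirely inside one bag — forcing width ≥ 4. Combining the bounds, tw(G) = 4.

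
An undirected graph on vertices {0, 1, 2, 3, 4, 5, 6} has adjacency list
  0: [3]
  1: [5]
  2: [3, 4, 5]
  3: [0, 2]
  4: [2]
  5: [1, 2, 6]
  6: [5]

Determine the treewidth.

1

A width-1 tree decomposition is:
Bags: B1 = {2, 5}  B2 = {1, 5}  B3 = {2, 3}  B4 = {2, 4}  B5 = {5, 6}  B6 = {0, 3}
Tree: B1–B2, B1–B3, B3–B4, B2–B5, B3–B6
Each bag holds 2 vertices, so the decomposition has width 1, which upper-bounds the treewidth. G has an edge, so its treewidth is at least 1. Combining the bounds, tw(G) = 1.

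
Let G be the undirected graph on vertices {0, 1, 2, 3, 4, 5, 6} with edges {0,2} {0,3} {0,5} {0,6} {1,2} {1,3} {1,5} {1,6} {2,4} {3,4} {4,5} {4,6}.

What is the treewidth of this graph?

3

A width-3 tree decomposition is:
Bags: B1 = {0, 1, 4, 5}  B2 = {0, 1, 3, 4}  B3 = {0, 1, 2, 4}  B4 = {0, 1, 4, 6}
Tree: B1–B2, B2–B3, B3–B4
Each bag holds 4 vertices, so the decomposition has width 3, which upper-bounds the treewidth. For the lower bound: the 4 vertex sets {0,5}, {1,3}, {4}, {2} are disjoint, each induces a connected subgraph, and every pair is joined by at least one edge of G. Contracting each set to a single vertex therefore yields K_{4} as a minor, and since treewidth is minor-monotone, tw(G) ≥ tw(K_{4}) = 3. Hence tw(G) = 3 exactly.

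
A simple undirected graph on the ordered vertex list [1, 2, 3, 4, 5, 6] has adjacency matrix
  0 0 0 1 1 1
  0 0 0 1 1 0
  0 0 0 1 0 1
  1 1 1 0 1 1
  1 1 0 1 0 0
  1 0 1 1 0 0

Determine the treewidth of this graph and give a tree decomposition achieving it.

Treewidth 2.
Bags: B1 = {2, 4, 5}  B2 = {1, 4, 5}  B3 = {1, 4, 6}  B4 = {3, 4, 6}
Tree: B1–B2, B2–B3, B3–B4

Each bag holds 3 vertices, so the decomposition has width 2, which upper-bounds the treewidth. For the lower bound, the 3 vertices {1, 4, 5} are pairwise adjacent, and any tree decomposition puts a clique entirely inside one bag — forcing width ≥ 2. The upper and lower bounds meet at 2, so that is the treewidth.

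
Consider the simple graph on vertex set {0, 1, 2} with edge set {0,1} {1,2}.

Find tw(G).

1

A width-1 tree decomposition is:
Bags: B1 = {1, 2}  B2 = {0, 1}
Tree: B1–B2
Each bag holds 2 vertices, so the decomposition has width 1, which upper-bounds the treewidth. G has an edge, so its treewidth is at least 1. Therefore the treewidth is 1.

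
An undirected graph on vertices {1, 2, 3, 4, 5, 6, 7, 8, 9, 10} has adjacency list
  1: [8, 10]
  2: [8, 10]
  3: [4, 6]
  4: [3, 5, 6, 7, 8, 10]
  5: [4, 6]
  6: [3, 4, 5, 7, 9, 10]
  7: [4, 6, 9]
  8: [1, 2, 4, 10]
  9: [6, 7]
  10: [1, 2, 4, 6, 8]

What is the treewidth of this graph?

A width-2 tree decomposition is:
Bags: B1 = {4, 8, 10}  B2 = {4, 6, 10}  B3 = {4, 6, 7}  B4 = {3, 4, 6}  B5 = {4, 5, 6}  B6 = {6, 7, 9}  B7 = {1, 8, 10}  B8 = {2, 8, 10}
Tree: B1–B2, B2–B3, B2–B4, B2–B5, B3–B6, B1–B7, B7–B8
Every bag has size at most 3, so the width is 3 − 1 = 2 and tw(G) ≤ 2. Conversely, {1, 8, 10} is a clique of size 3, and the vertices of any clique must share a bag in every tree decomposition; so some bag has ≥ 3 vertices and tw(G) ≥ 2. Therefore the treewidth is 2.

2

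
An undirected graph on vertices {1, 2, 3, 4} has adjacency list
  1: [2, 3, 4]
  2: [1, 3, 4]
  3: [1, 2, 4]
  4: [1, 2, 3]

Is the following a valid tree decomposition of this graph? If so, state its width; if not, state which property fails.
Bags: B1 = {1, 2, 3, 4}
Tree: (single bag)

Checking the three conditions: (i) the bags cover all of {1, 2, 3, 4}; (ii) for each edge, some bag contains both endpoints; (iii) the bags containing any fixed vertex form a subtree. All hold, so the decomposition is valid with width 4 − 1 = 3.

Yes; width 3.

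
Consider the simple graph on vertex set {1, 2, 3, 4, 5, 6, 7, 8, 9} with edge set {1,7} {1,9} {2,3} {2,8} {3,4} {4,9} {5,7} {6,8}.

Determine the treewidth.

1

A width-1 tree decomposition is:
Bags: B1 = {5, 7}  B2 = {1, 7}  B3 = {1, 9}  B4 = {4, 9}  B5 = {3, 4}  B6 = {2, 3}  B7 = {2, 8}  B8 = {6, 8}
Tree: B1–B2, B2–B3, B3–B4, B4–B5, B5–B6, B6–B7, B7–B8
The largest bag has 2 vertices, giving width 1; this decomposition certifies tw(G) ≤ 1. Since G has at least one edge (e.g. 5–7), it is not an edgeless graph, so tw(G) ≥ 1. The upper and lower bounds meet at 1, so that is the treewidth.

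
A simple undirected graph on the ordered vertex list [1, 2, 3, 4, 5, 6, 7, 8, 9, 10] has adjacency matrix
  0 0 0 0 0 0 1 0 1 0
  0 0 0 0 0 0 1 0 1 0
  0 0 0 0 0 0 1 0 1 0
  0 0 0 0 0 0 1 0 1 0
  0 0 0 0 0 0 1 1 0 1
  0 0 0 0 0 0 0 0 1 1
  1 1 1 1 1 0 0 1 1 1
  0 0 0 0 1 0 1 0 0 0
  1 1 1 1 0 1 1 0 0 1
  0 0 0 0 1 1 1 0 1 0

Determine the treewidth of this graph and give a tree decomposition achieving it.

Every bag has size at most 3, so the width is 3 − 1 = 2 and tw(G) ≤ 2. On the other hand G contains the 3-clique {6, 9, 10}. A clique must lie in a single bag of any decomposition, so no decomposition can have width below 2. Combining the bounds, tw(G) = 2.

Treewidth 2.
Bags: B1 = {4, 7, 9}  B2 = {1, 7, 9}  B3 = {7, 9, 10}  B4 = {5, 7, 10}  B5 = {6, 9, 10}  B6 = {2, 7, 9}  B7 = {5, 7, 8}  B8 = {3, 7, 9}
Tree: B1–B2, B1–B3, B3–B4, B3–B5, B3–B6, B4–B7, B3–B8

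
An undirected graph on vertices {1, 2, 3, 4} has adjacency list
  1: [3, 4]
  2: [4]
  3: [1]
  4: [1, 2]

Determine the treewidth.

A width-1 tree decomposition is:
Bags: B1 = {1, 3}  B2 = {1, 4}  B3 = {2, 4}
Tree: B1–B2, B2–B3
Every bag has size at most 2, so the width is 2 − 1 = 1 and tw(G) ≤ 1. Any graph with an edge has treewidth ≥ 1, and G has the edge 3–1. Therefore the treewidth is 1.

1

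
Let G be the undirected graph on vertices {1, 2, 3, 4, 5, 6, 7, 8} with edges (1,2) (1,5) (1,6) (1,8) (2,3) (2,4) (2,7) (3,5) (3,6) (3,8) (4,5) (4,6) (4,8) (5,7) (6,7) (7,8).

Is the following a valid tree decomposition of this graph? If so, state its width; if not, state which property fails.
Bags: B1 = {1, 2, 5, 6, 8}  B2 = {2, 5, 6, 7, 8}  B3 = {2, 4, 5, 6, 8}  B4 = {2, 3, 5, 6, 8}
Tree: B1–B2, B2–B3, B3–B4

Every vertex of G appears in some bag (union = {1, 2, 3, 4, 5, 6, 7, 8}); every edge is covered by a bag; and for each vertex v the set of bags containing v is connected in the bag tree. The decomposition is therefore valid. The largest bag has 5 vertices, so the width is 4.

Yes; width 4.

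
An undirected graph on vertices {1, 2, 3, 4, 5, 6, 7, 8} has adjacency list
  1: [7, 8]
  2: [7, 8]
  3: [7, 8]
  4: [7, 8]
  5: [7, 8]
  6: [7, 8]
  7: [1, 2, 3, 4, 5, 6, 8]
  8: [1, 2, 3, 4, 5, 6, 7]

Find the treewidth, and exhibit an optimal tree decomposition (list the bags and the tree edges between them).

Treewidth 2.
One such decomposition:
Bags: B1 = {4, 7, 8}  B2 = {2, 7, 8}  B3 = {5, 7, 8}  B4 = {6, 7, 8}  B5 = {3, 7, 8}  B6 = {1, 7, 8}
Tree: B1–B2, B2–B3, B1–B4, B4–B5, B1–B6

Every bag has size at most 3, so the width is 3 − 1 = 2 and tw(G) ≤ 2. On the other hand G contains the 3-clique {1, 7, 8}. A clique must lie in a single bag of any decomposition, so no decomposition can have width below 2. Combining the bounds, tw(G) = 2.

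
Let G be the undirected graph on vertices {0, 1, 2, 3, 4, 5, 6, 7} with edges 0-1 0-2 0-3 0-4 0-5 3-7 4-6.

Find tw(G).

A width-1 tree decomposition is:
Bags: B1 = {0, 5}  B2 = {0, 1}  B3 = {0, 2}  B4 = {0, 4}  B5 = {4, 6}  B6 = {0, 3}  B7 = {3, 7}
Tree: B1–B2, B2–B3, B3–B4, B4–B5, B2–B6, B6–B7
Every bag has size at most 2, so the width is 2 − 1 = 1 and tw(G) ≤ 1. G has an edge, so its treewidth is at least 1. Combining the bounds, tw(G) = 1.

1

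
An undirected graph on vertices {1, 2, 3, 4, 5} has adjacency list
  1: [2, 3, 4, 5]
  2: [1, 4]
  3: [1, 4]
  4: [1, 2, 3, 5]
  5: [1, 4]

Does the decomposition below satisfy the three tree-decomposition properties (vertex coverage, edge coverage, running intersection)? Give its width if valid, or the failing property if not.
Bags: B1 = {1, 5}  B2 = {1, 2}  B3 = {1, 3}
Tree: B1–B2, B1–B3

No — vertex 4 appears in no bag.

A tree decomposition must satisfy three properties: every vertex lies in some bag; for every edge, both endpoints lie together in some bag; and for every vertex, the bags containing it form a connected subtree. Here vertex 4 appears in no bag, so the decomposition is invalid.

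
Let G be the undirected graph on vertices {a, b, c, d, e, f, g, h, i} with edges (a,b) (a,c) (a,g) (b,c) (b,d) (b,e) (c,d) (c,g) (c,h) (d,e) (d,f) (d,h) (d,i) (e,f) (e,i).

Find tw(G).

2

A width-2 tree decomposition is:
Bags: B1 = {b, c, d}  B2 = {b, d, e}  B3 = {c, d, h}  B4 = {d, e, i}  B5 = {a, b, c}  B6 = {d, e, f}  B7 = {a, c, g}
Tree: B1–B2, B1–B3, B2–B4, B1–B5, B4–B6, B5–B7
Each bag holds 3 vertices, so the decomposition has width 2, which upper-bounds the treewidth. On the other hand G contains the 3-clique {d, e, f}. A clique must lie in a single bag of any decomposition, so no decomposition can have width below 2. Hence tw(G) = 2 exactly.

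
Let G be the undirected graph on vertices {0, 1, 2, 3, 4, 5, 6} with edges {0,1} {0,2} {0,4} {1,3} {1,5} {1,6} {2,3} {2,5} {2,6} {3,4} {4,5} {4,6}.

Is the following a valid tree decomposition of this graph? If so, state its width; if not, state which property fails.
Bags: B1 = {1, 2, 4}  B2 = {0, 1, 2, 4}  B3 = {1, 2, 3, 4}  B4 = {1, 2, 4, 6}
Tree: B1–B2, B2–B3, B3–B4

No — vertex 5 appears in no bag.

A tree decomposition must satisfy three properties: every vertex lies in some bag; for every edge, both endpoints lie together in some bag; and for every vertex, the bags containing it form a connected subtree. Here vertex 5 appears in no bag, so the decomposition is invalid.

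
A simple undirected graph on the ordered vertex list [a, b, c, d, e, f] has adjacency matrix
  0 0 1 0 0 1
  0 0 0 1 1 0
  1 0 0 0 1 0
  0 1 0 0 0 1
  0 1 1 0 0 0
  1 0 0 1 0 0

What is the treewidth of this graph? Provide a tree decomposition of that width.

Each bag holds 3 vertices, so the decomposition has width 2, which upper-bounds the treewidth. The edges b–d–f–a–c–e–b form a cycle, so G is not a tree and its treewidth is at least 2. Therefore the treewidth is 2.

Treewidth 2.
Bags: B1 = {b, d, f}  B2 = {a, b, f}  B3 = {a, b, c}  B4 = {b, c, e}
Tree: B1–B2, B2–B3, B3–B4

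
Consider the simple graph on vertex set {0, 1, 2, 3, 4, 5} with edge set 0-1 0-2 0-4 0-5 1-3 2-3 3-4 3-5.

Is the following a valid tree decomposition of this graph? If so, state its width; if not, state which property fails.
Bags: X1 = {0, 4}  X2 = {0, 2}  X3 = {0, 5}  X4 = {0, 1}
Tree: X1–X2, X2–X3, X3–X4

A tree decomposition must satisfy three properties: every vertex lies in some bag; for every edge, both endpoints lie together in some bag; and for every vertex, the bags containing it form a connected subtree. Here vertex 3 appears in no bag, so the decomposition is invalid.

No — vertex 3 appears in no bag.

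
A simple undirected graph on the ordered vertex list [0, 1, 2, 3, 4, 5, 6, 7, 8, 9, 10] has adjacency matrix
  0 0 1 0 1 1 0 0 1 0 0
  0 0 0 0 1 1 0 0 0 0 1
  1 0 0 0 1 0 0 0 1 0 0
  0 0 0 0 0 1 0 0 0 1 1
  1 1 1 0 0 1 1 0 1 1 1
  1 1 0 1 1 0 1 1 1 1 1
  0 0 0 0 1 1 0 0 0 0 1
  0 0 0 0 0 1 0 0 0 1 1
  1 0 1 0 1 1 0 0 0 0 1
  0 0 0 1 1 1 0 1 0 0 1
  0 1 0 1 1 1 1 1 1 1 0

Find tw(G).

A width-3 tree decomposition is:
Bags: B1 = {4, 5, 6, 10}  B2 = {4, 5, 8, 10}  B3 = {4, 5, 9, 10}  B4 = {0, 4, 5, 8}  B5 = {1, 4, 5, 10}  B6 = {0, 2, 4, 8}  B7 = {3, 5, 9, 10}  B8 = {5, 7, 9, 10}
Tree: B1–B2, B1–B3, B2–B4, B2–B5, B4–B6, B3–B7, B7–B8
Every bag has size at most 4, so the width is 4 − 1 = 3 and tw(G) ≤ 3. Conversely, {0, 2, 4, 8} is a clique of size 4, and the vertices of any clique must share a bag in every tree decomposition; so some bag has ≥ 4 vertices and tw(G) ≥ 3. Combining the bounds, tw(G) = 3.

3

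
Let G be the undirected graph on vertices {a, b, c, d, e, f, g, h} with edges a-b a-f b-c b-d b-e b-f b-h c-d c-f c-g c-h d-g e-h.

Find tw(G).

A width-2 tree decomposition is:
Bags: B1 = {b, c, h}  B2 = {b, e, h}  B3 = {b, c, f}  B4 = {b, c, d}  B5 = {a, b, f}  B6 = {c, d, g}
Tree: B1–B2, B1–B3, B3–B4, B3–B5, B4–B6
The largest bag has 3 vertices, giving width 2; this decomposition certifies tw(G) ≤ 2. For the lower bound, the 3 vertices {c, d, g} are pairwise adjacent, and any tree decomposition puts a clique entirely inside one bag — forcing width ≥ 2. Combining the bounds, tw(G) = 2.

2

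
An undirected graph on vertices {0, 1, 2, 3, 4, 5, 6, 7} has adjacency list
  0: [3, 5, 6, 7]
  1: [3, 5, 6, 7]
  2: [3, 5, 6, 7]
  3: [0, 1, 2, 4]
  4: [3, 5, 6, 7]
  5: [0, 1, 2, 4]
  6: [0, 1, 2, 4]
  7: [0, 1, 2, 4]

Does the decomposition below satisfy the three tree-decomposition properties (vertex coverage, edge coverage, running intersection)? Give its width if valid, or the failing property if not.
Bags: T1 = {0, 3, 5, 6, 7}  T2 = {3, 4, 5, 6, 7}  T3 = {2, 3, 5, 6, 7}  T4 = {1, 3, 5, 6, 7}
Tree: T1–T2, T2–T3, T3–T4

Yes; width 4.

Vertex coverage: the bags together contain {0, 1, 2, 3, 4, 5, 6, 7}, the full vertex set. Edge coverage: each edge of G has both endpoints in at least one bag. Running intersection: for every vertex, the bags containing it form a connected subtree. All three properties hold, so this is a valid tree decomposition of width max|bag| − 1 = 4, and hence tw(G) ≤ 4.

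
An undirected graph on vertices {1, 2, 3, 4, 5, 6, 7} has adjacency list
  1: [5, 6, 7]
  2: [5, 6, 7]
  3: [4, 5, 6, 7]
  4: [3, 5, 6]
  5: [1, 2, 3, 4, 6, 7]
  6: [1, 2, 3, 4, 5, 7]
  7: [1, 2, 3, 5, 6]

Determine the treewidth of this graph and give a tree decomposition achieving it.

Treewidth 3.
Bags: B1 = {3, 5, 6, 7}  B2 = {1, 5, 6, 7}  B3 = {2, 5, 6, 7}  B4 = {3, 4, 5, 6}
Tree: B1–B2, B1–B3, B1–B4

Each bag holds 4 vertices, so the decomposition has width 3, which upper-bounds the treewidth. On the other hand G contains the 4-clique {3, 4, 5, 6}. A clique must lie in a single bag of any decomposition, so no decomposition can have width below 3. Hence tw(G) = 3 exactly.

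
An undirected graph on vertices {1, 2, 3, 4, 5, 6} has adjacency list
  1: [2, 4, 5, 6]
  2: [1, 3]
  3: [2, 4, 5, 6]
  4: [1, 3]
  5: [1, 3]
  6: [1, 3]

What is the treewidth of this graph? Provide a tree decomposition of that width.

Treewidth 2.
Bags: B1 = {1, 3, 5}  B2 = {1, 2, 3}  B3 = {1, 3, 4}  B4 = {1, 3, 6}
Tree: B1–B2, B2–B3, B3–B4

The largest bag has 3 vertices, giving width 2; this decomposition certifies tw(G) ≤ 2. For the lower bound, G contains the cycle 1–5–3–2–1, so G is not a forest; only forests have treewidth ≤ 1, hence tw(G) ≥ 2. Combining the bounds, tw(G) = 2.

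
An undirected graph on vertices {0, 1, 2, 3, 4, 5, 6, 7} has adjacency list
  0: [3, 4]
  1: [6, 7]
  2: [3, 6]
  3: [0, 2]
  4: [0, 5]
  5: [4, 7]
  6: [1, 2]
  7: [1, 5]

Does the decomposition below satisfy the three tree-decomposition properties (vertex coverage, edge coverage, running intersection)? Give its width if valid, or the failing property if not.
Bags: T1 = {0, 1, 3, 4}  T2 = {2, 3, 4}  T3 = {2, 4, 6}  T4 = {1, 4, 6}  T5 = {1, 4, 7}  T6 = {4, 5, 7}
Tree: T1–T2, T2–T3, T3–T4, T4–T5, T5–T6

No — bags containing vertex 1 are not connected in the tree.

A tree decomposition must satisfy three properties: every vertex lies in some bag; for every edge, both endpoints lie together in some bag; and for every vertex, the bags containing it form a connected subtree. Here bags containing vertex 1 are not connected in the tree, so the decomposition is invalid.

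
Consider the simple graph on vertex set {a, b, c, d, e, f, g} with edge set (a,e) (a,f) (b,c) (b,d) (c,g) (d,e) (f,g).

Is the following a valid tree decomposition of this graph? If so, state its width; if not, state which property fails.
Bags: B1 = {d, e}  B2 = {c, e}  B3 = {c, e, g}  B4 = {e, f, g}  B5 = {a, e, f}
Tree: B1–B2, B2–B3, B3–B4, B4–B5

No — vertex b appears in no bag.

A tree decomposition must satisfy three properties: every vertex lies in some bag; for every edge, both endpoints lie together in some bag; and for every vertex, the bags containing it form a connected subtree. Here vertex b appears in no bag, so the decomposition is invalid.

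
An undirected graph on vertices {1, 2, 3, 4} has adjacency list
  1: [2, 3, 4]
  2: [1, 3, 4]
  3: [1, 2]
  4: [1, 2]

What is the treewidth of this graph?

2

A width-2 tree decomposition is:
Bags: B1 = {1, 2, 3}  B2 = {1, 2, 4}
Tree: B1–B2
Each bag holds 3 vertices, so the decomposition has width 2, which upper-bounds the treewidth. For the lower bound, the 3 vertices {1, 2, 3} are pairwise adjacent, and any tree decomposition puts a clique entirely inside one bag — forcing width ≥ 2. Hence tw(G) = 2 exactly.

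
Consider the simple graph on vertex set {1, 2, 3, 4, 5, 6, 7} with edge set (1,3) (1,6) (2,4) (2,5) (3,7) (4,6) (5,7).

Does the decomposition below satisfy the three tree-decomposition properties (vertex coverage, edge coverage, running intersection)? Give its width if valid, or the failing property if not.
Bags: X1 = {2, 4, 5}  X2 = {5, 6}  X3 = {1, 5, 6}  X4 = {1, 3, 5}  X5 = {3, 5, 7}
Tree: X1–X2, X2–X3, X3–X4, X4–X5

A tree decomposition must satisfy three properties: every vertex lies in some bag; for every edge, both endpoints lie together in some bag; and for every vertex, the bags containing it form a connected subtree. Here edge (4,6) lies in no bag, so the decomposition is invalid.

No — edge (4,6) lies in no bag.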